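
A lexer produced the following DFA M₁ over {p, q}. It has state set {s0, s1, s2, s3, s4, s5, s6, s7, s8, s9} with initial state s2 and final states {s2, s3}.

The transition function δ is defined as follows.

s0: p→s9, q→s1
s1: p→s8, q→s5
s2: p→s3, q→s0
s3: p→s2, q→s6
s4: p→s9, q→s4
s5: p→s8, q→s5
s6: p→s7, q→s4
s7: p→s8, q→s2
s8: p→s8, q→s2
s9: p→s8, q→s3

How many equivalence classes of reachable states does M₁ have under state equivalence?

Initial partition by acceptance: {s2,s3} | {s0,s1,s4,s5,s6,s7,s8,s9}.
Split {s0,s1,s4,s5,s6,s7,s8,s9} by δ(·,q) → {s0,s1,s4,s5,s6} and {s7,s8,s9}.
No further refinement is possible. Final partition (3 blocks): {s2,s3} | {s0,s1,s4,s5,s6} | {s7,s8,s9}.

3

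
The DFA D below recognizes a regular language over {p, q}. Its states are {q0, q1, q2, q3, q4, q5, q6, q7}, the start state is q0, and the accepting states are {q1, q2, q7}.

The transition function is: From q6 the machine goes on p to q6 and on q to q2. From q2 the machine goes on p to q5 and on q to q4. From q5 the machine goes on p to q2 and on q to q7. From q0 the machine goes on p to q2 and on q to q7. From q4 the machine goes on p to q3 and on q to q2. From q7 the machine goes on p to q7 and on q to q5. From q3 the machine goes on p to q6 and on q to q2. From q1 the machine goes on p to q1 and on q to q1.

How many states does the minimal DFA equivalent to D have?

States {q1} cannot be reached from the start state, so discard them.
Initial partition by acceptance: {q2,q7} | {q0,q3,q4,q5,q6}.
Split {q2,q7} by δ(·,p) → {q2} and {q7}.
On input p, block {q0,q3,q4,q5,q6} splits into {q3,q4,q6} and {q0,q5}.
The partition is now stable with 4 blocks: {q2} | {q3,q4,q6} | {q7} | {q0,q5}.

4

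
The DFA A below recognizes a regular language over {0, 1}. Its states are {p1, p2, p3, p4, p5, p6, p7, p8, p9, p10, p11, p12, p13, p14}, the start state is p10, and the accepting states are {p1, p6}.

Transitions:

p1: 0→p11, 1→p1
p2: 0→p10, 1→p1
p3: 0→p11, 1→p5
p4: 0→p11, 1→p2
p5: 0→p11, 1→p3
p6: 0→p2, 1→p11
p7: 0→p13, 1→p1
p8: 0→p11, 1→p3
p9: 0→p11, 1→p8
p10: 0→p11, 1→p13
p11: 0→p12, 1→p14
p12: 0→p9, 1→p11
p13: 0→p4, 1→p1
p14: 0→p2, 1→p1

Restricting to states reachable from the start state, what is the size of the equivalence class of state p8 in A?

States {p6,p7} cannot be reached from the start state, so discard them.
Start with accepting vs non-accepting: {p1} | {p2,p3,p4,p5,p8,p9,p10,p11,p12,p13,p14}.
Split {p2,p3,p4,p5,p8,p9,p10,p11,p12,p13,p14} by δ(·,1) → {p3,p4,p5,p8,p9,p10,p11,p12} and {p2,p13,p14}.
Refine {p3,p4,p5,p8,p9,p10,p11,p12} on symbol 1: members go to different blocks, giving {p3,p5,p8,p9,p12} and {p4,p10,p11}.
Refine {p3,p5,p8,p9,p12} on symbol 0: members go to different blocks, giving {p3,p5,p8,p9} and {p12}.
On input 0, block {p2,p13,p14} splits into {p2,p13} and {p14}.
Split {p4,p10,p11} by δ(·,0) → {p4,p10} and {p11}.
No further refinement is possible. Final partition (7 blocks): {p1} | {p3,p5,p8,p9} | {p2,p13} | {p4,p10} | {p12} | {p14} | {p11}.
State p8 belongs to the block {p3,p5,p8,p9}, which has 4 states.

4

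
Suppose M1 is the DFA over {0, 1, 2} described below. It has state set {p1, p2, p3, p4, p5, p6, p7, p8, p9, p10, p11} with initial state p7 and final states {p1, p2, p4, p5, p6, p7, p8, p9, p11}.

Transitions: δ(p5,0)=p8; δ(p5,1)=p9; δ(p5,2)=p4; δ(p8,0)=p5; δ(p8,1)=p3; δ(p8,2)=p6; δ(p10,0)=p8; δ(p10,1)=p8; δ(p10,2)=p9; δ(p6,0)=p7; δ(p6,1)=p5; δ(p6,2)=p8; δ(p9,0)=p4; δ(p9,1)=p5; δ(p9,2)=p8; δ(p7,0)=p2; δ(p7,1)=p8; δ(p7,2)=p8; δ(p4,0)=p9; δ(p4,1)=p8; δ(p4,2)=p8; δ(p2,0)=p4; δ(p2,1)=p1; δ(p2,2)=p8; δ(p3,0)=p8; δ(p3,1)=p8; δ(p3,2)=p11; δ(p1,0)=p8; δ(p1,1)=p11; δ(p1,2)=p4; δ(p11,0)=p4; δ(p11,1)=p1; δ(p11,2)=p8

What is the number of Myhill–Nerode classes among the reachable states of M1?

Reachable states from the start: {p1,p2,p3,p4,p5,p6,p7,p8,p9,p11}. Unreachable: {p10} — drop them.
P0 = {p1,p2,p4,p5,p6,p7,p8,p9,p11} | {p3}.
On input 1, block {p1,p2,p4,p5,p6,p7,p8,p9,p11} splits into {p1,p2,p4,p5,p6,p7,p9,p11} and {p8}.
Split {p1,p2,p4,p5,p6,p7,p9,p11} by δ(·,0) → {p2,p4,p6,p7,p9,p11} and {p1,p5}.
Refine {p2,p4,p6,p7,p9,p11} on symbol 1: members go to different blocks, giving {p2,p6,p9,p11} and {p4,p7}.
Stable partition: {p2,p6,p9,p11} | {p3} | {p8} | {p1,p5} | {p4,p7} — 5 equivalence classes.

5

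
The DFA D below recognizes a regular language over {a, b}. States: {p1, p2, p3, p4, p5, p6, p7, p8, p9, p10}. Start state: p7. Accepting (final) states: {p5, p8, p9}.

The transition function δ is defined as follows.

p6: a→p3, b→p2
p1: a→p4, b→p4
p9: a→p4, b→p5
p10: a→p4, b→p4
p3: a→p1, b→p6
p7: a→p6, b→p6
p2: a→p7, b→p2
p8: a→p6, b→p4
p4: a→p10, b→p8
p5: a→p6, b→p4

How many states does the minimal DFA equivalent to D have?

7

States {p5,p9} cannot be reached from the start state, so discard them.
Start with accepting vs non-accepting: {p8} | {p1,p2,p3,p4,p6,p7,p10}.
Refine {p1,p2,p3,p4,p6,p7,p10} on symbol b: members go to different blocks, giving {p1,p2,p3,p6,p7,p10} and {p4}.
Split {p1,p2,p3,p6,p7,p10} by δ(·,a) → {p2,p3,p6,p7} and {p1,p10}.
On input a, block {p2,p3,p6,p7} splits into {p2,p6,p7} and {p3}.
On input a, block {p2,p6,p7} splits into {p2,p7} and {p6}.
Split {p2,p7} by δ(·,a) → {p2} and {p7}.
Stable partition: {p8} | {p2} | {p4} | {p1,p10} | {p3} | {p6} | {p7} — 7 equivalence classes.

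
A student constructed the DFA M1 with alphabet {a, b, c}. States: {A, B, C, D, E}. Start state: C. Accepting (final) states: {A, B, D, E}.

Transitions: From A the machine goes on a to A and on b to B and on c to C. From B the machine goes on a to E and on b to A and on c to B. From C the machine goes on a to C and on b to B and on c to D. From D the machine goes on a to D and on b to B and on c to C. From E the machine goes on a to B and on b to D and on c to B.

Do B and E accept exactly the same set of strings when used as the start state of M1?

All states are reachable from the start state.
P0 = {A,B,D,E} | {C}.
Split {A,B,D,E} by δ(·,c) → {A,D} and {B,E}.
No further refinement is possible. Final partition (3 blocks): {A,D} | {C} | {B,E}.
B and E lie in the same block of the stable partition, so they are equivalent — no string distinguishes them.

Yes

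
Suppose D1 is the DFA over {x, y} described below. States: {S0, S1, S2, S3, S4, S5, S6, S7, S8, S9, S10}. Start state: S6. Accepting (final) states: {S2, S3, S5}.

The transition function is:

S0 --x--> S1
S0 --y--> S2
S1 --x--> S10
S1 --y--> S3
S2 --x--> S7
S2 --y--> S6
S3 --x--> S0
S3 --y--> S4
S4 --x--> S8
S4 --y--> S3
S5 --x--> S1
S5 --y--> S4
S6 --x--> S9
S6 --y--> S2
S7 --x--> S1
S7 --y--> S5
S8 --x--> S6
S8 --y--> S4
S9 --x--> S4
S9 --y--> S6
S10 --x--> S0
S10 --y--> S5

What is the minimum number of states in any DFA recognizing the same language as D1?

4

All states are reachable from the start state.
Start with accepting vs non-accepting: {S2,S3,S5} | {S0,S1,S4,S6,S7,S8,S9,S10}.
Split {S0,S1,S4,S6,S7,S8,S9,S10} by δ(·,y) → {S0,S1,S4,S6,S7,S10} and {S8,S9}.
On input x, block {S0,S1,S4,S6,S7,S10} splits into {S0,S1,S7,S10} and {S4,S6}.
Stable partition: {S2,S3,S5} | {S0,S1,S7,S10} | {S8,S9} | {S4,S6} — 4 equivalence classes.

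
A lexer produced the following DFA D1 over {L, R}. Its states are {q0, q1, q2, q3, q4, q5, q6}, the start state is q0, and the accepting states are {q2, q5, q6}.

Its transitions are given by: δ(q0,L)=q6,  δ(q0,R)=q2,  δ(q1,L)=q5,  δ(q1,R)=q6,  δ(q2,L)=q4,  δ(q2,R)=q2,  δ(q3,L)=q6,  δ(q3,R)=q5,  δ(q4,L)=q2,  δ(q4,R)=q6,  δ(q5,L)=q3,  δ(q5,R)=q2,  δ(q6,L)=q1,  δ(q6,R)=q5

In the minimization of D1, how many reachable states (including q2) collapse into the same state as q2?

Initial partition by acceptance: {q2,q5,q6} | {q0,q1,q3,q4}.
The partition is now stable with 2 blocks: {q2,q5,q6} | {q0,q1,q3,q4}.
State q2 belongs to the block {q2,q5,q6}, which has 3 states.

3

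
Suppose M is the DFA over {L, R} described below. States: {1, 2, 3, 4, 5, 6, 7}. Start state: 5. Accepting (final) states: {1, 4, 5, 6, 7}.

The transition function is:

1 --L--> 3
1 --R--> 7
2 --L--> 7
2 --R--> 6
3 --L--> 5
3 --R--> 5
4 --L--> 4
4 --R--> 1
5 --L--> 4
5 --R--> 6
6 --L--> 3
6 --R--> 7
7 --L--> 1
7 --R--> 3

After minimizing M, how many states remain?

4

First remove the unreachable states {2}; 6 states remain.
Start with accepting vs non-accepting: {1,4,5,6,7} | {3}.
Refine {1,4,5,6,7} on symbol L: members go to different blocks, giving {4,5,7} and {1,6}.
Refine {4,5,7} on symbol L: members go to different blocks, giving {4,5} and {7}.
The partition is now stable with 4 blocks: {4,5} | {3} | {1,6} | {7}.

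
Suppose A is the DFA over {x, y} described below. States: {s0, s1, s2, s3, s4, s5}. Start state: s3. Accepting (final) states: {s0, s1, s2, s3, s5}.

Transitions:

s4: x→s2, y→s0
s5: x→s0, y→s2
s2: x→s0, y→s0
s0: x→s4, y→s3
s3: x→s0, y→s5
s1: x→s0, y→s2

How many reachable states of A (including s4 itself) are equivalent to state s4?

States {s1} cannot be reached from the start state, so discard them.
P0 = {s0,s2,s3,s5} | {s4}.
Split {s0,s2,s3,s5} by δ(·,x) → {s2,s3,s5} and {s0}.
On input y, block {s2,s3,s5} splits into {s3,s5} and {s2}.
On input y, block {s3,s5} splits into {s3} and {s5}.
The partition is now stable with 5 blocks: {s3} | {s4} | {s0} | {s2} | {s5}.
The equivalence class containing s4 is {s4}, of size 1.

1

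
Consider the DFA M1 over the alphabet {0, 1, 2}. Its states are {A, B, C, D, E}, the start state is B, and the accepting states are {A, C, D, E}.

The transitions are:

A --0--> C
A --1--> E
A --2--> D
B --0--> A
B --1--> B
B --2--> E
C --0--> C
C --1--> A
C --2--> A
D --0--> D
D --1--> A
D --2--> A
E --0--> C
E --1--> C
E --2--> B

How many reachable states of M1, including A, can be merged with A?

1

Initial partition by acceptance: {A,C,D,E} | {B}.
On input 2, block {A,C,D,E} splits into {A,C,D} and {E}.
On input 1, block {A,C,D} splits into {C,D} and {A}.
No further refinement is possible. Final partition (4 blocks): {C,D} | {B} | {E} | {A}.
State A belongs to the block {A}, which has 1 states.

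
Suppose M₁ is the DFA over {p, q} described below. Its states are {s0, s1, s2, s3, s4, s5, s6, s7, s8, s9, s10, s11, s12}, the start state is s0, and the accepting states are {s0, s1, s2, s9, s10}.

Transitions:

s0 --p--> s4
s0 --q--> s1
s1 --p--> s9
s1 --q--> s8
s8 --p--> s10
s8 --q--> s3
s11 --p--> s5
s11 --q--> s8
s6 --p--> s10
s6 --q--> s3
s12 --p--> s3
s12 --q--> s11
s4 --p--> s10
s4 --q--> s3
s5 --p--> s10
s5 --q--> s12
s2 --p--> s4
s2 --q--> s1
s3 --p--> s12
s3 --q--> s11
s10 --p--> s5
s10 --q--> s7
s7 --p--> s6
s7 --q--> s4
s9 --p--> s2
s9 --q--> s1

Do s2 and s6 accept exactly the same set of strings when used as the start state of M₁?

No

P0 = {s0,s1,s2,s9,s10} | {s3,s4,s5,s6,s7,s8,s11,s12}.
Split {s0,s1,s2,s9,s10} by δ(·,p) → {s0,s2,s10} and {s1,s9}.
Split {s0,s2,s10} by δ(·,q) → {s0,s2} and {s10}.
Split {s3,s4,s5,s6,s7,s8,s11,s12} by δ(·,p) → {s3,s7,s11,s12} and {s4,s5,s6,s8}.
On input p, block {s3,s7,s11,s12} splits into {s3,s12} and {s7,s11}.
Refine {s1,s9} on symbol p: members go to different blocks, giving {s1} and {s9}.
Stable partition: {s0,s2} | {s3,s12} | {s1} | {s10} | {s4,s5,s6,s8} | {s7,s11} | {s9} — 7 equivalence classes.
s2 and s6 end up in different blocks, so they are distinguishable. For instance, the string 'ε' is accepted from only s2.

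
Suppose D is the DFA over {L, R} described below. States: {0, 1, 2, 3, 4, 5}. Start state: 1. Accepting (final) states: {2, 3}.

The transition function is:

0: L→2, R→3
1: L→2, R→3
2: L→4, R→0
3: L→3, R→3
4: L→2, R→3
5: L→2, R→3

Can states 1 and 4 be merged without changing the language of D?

Reachable states from the start: {0,1,2,3,4}. Unreachable: {5} — drop them.
P0 = {2,3} | {0,1,4}.
Refine {2,3} on symbol L: members go to different blocks, giving {2} and {3}.
No further refinement is possible. Final partition (3 blocks): {2} | {0,1,4} | {3}.
1 and 4 lie in the same block of the stable partition, so they are equivalent — no string distinguishes them.

Yes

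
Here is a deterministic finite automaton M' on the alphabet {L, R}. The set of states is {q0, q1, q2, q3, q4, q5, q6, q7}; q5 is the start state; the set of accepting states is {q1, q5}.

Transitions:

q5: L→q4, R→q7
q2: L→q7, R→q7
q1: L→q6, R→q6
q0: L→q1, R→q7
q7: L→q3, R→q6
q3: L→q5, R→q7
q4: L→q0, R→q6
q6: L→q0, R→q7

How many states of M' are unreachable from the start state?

1

No path from q5 leads to q2; the other 7 states are all reachable.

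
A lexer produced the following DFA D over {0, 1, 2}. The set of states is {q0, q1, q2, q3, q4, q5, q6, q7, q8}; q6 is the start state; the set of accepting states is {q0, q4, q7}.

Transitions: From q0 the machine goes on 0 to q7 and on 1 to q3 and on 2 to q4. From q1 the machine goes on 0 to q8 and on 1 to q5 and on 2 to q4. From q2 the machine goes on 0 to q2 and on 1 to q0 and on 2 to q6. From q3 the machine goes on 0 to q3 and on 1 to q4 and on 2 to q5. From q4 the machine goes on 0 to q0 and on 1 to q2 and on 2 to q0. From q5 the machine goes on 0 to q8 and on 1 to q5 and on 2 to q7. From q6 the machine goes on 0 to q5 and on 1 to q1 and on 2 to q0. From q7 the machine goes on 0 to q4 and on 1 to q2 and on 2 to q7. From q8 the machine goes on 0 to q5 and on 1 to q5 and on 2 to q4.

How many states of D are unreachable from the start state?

0

Exploring from q6, all states are eventually visited, so none are unreachable.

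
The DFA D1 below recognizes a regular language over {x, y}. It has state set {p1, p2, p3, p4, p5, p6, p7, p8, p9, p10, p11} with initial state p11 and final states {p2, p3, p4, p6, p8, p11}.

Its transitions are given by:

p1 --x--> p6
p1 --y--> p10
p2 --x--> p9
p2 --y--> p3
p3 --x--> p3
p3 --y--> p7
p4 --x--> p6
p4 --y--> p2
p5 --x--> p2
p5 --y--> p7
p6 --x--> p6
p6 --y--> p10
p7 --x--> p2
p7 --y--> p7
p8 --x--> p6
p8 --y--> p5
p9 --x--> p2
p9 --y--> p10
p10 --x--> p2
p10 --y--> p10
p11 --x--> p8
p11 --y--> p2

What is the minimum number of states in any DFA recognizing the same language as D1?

4

Reachable states from the start: {p2,p3,p5,p6,p7,p8,p9,p10,p11}. Unreachable: {p1,p4} — drop them.
P0 = {p2,p3,p6,p8,p11} | {p5,p7,p9,p10}.
Refine {p2,p3,p6,p8,p11} on symbol x: members go to different blocks, giving {p3,p6,p8,p11} and {p2}.
Refine {p3,p6,p8,p11} on symbol y: members go to different blocks, giving {p3,p6,p8} and {p11}.
Stable partition: {p3,p6,p8} | {p5,p7,p9,p10} | {p2} | {p11} — 4 equivalence classes.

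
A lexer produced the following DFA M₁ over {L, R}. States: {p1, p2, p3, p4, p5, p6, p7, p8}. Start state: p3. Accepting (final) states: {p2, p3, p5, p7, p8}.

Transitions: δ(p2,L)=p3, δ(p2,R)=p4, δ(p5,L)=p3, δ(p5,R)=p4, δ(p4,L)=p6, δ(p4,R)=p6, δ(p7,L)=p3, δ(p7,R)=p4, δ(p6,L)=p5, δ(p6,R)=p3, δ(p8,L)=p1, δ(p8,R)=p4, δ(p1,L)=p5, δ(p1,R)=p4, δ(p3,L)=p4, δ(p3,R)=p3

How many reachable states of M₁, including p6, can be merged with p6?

States {p1,p2,p7,p8} cannot be reached from the start state, so discard them.
P0 = {p3,p5} | {p4,p6}.
Split {p3,p5} by δ(·,L) → {p3} and {p5}.
Split {p4,p6} by δ(·,L) → {p4} and {p6}.
Stable partition: {p3} | {p4} | {p5} | {p6} — 4 equivalence classes.
State p6 belongs to the block {p6}, which has 1 states.

1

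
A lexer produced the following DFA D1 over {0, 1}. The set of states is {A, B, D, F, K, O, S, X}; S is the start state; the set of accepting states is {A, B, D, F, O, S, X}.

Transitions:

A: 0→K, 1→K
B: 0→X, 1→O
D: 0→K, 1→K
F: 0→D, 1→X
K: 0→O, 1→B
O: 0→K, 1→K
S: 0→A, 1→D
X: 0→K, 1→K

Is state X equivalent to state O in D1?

Yes

States {F} cannot be reached from the start state, so discard them.
Initial partition by acceptance: {A,B,D,O,S,X} | {K}.
Split {A,B,D,O,S,X} by δ(·,0) → {A,D,O,X} and {B,S}.
Stable partition: {A,D,O,X} | {K} | {B,S} — 3 equivalence classes.
X and O lie in the same block of the stable partition, so they are equivalent — no string distinguishes them.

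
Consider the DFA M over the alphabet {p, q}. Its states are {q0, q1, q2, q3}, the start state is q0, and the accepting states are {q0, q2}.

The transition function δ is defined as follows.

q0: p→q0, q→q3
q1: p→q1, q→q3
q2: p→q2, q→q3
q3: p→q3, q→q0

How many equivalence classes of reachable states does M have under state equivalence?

Reachable states from the start: {q0,q3}. Unreachable: {q1,q2} — drop them.
Start with accepting vs non-accepting: {q0} | {q3}.
Stable partition: {q0} | {q3} — 2 equivalence classes.

2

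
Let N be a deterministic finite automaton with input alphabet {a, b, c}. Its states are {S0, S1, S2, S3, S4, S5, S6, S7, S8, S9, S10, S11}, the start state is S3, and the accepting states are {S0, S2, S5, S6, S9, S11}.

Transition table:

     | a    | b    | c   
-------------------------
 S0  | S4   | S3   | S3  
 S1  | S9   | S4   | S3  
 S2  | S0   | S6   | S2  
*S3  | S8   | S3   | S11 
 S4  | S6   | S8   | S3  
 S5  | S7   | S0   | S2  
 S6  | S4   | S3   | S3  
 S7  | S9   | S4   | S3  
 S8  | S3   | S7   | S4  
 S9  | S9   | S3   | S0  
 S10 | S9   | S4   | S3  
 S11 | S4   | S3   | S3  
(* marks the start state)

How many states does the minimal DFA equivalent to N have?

First remove the unreachable states {S1,S2,S5,S10}; 8 states remain.
Initial partition by acceptance: {S0,S6,S9,S11} | {S3,S4,S7,S8}.
Refine {S0,S6,S9,S11} on symbol a: members go to different blocks, giving {S0,S6,S11} and {S9}.
On input a, block {S3,S4,S7,S8} splits into {S3,S8} and {S4} and {S7}.
Split {S3,S8} by δ(·,b) → {S3} and {S8}.
No further refinement is possible. Final partition (6 blocks): {S0,S6,S11} | {S3} | {S9} | {S4} | {S7} | {S8}.

6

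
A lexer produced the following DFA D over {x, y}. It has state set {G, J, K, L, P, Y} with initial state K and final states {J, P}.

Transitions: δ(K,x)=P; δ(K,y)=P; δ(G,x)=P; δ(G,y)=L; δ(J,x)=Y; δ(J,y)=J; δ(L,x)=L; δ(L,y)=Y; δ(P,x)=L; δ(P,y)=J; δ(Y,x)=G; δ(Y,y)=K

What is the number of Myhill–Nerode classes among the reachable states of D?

Every state is reachable, so we keep all 6.
P0 = {J,P} | {G,K,L,Y}.
Refine {G,K,L,Y} on symbol x: members go to different blocks, giving {G,K} and {L,Y}.
Split {G,K} by δ(·,y) → {G} and {K}.
Refine {L,Y} on symbol x: members go to different blocks, giving {L} and {Y}.
On input x, block {J,P} splits into {J} and {P}.
No further refinement is possible. Final partition (6 blocks): {J} | {G} | {L} | {K} | {Y} | {P}.

6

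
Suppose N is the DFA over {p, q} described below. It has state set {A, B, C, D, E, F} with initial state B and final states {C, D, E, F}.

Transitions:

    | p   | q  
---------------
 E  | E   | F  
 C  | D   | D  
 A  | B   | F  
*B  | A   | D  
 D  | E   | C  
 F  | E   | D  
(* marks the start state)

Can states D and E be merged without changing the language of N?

Start with accepting vs non-accepting: {C,D,E,F} | {A,B}.
Stable partition: {C,D,E,F} | {A,B} — 2 equivalence classes.
D and E lie in the same block of the stable partition, so they are equivalent — no string distinguishes them.

Yes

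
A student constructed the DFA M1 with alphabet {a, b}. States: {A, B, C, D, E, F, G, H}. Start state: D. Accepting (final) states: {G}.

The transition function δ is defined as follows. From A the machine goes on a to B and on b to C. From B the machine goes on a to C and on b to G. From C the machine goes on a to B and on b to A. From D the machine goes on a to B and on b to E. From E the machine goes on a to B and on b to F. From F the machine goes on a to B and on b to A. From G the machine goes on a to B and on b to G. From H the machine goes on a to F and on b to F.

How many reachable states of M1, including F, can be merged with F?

Reachable states from the start: {A,B,C,D,E,F,G}. Unreachable: {H} — drop them.
Initial partition by acceptance: {G} | {A,B,C,D,E,F}.
Refine {A,B,C,D,E,F} on symbol b: members go to different blocks, giving {A,C,D,E,F} and {B}.
Stable partition: {G} | {A,C,D,E,F} | {B} — 3 equivalence classes.
The equivalence class containing F is {A,C,D,E,F}, of size 5.

5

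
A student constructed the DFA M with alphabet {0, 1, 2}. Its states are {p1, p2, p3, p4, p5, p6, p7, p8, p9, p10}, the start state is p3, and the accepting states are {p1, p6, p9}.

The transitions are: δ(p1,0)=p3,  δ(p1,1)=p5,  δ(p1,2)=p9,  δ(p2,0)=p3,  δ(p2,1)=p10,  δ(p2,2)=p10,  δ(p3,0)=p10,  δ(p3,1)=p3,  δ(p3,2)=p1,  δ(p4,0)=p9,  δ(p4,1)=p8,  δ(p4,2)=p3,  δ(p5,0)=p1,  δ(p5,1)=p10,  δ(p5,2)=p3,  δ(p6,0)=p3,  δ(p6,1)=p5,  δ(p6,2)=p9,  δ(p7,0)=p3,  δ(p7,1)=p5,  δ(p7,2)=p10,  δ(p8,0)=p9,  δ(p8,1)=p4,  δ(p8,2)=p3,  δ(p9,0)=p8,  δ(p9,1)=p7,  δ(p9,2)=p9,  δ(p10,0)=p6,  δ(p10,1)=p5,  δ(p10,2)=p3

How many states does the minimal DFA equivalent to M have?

Reachable states from the start: {p1,p3,p4,p5,p6,p7,p8,p9,p10}. Unreachable: {p2} — drop them.
P0 = {p1,p6,p9} | {p3,p4,p5,p7,p8,p10}.
Split {p3,p4,p5,p7,p8,p10} by δ(·,0) → {p4,p5,p8,p10} and {p3,p7}.
Split {p1,p6,p9} by δ(·,0) → {p1,p6} and {p9}.
On input 0, block {p4,p5,p8,p10} splits into {p4,p8} and {p5,p10}.
Split {p3,p7} by δ(·,0) → {p3} and {p7}.
No further refinement is possible. Final partition (6 blocks): {p1,p6} | {p4,p8} | {p3} | {p9} | {p5,p10} | {p7}.

6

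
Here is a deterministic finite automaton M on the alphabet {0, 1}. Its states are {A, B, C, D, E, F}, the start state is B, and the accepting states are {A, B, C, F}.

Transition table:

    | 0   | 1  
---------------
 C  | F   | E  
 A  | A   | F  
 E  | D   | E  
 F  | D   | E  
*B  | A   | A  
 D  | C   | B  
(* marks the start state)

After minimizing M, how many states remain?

6

All states are reachable from the start state.
Initial partition by acceptance: {A,B,C,F} | {D,E}.
On input 0, block {A,B,C,F} splits into {A,B,C} and {F}.
Split {A,B,C} by δ(·,0) → {A,B} and {C}.
On input 1, block {A,B} splits into {A} and {B}.
On input 0, block {D,E} splits into {D} and {E}.
No further refinement is possible. Final partition (6 blocks): {A} | {D} | {F} | {C} | {B} | {E}.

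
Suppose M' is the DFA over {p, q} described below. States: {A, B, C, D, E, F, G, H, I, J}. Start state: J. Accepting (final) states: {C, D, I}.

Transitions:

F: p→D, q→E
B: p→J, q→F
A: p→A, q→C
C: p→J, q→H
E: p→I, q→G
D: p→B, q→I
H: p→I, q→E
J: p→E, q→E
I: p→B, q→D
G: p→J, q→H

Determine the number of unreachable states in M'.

2

Starting at J and following transitions, the reachable set is {B, D, E, F, G, H, I, J}. That leaves A, C unreachable — 2 in total.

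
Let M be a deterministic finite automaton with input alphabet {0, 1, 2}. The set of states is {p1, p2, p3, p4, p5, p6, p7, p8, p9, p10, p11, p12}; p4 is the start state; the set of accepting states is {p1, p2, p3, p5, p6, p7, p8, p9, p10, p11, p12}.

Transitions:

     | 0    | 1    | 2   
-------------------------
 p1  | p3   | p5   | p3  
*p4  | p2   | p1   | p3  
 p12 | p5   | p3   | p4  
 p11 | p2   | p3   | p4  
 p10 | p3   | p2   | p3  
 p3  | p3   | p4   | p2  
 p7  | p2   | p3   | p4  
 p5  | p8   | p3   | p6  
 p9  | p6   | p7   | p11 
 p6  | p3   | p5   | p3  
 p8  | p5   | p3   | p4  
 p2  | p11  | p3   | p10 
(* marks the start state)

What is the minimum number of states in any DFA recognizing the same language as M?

States {p7,p9,p12} cannot be reached from the start state, so discard them.
P0 = {p1,p2,p3,p5,p6,p8,p10,p11} | {p4}.
On input 1, block {p1,p2,p3,p5,p6,p8,p10,p11} splits into {p1,p2,p5,p6,p8,p10,p11} and {p3}.
Refine {p1,p2,p5,p6,p8,p10,p11} on symbol 0: members go to different blocks, giving {p2,p5,p8,p11} and {p1,p6,p10}.
On input 2, block {p2,p5,p8,p11} splits into {p2,p5} and {p8,p11}.
Stable partition: {p2,p5} | {p4} | {p3} | {p1,p6,p10} | {p8,p11} — 5 equivalence classes.

5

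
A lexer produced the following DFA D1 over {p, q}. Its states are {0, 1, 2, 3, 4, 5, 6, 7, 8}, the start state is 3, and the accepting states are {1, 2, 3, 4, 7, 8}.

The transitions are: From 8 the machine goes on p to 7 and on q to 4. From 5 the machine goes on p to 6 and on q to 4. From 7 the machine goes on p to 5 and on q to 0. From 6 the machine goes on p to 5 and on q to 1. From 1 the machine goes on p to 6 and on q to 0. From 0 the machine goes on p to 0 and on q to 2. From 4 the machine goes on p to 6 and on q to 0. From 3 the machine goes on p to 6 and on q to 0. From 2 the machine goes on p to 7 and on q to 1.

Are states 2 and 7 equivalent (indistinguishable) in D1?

No

Reachable states from the start: {0,1,2,3,4,5,6,7}. Unreachable: {8} — drop them.
P0 = {1,2,3,4,7} | {0,5,6}.
Refine {1,2,3,4,7} on symbol p: members go to different blocks, giving {1,3,4,7} and {2}.
Refine {0,5,6} on symbol q: members go to different blocks, giving {5,6} and {0}.
The partition is now stable with 4 blocks: {1,3,4,7} | {5,6} | {2} | {0}.
2 and 7 end up in different blocks, so they are distinguishable. For instance, the string 'p' is accepted from only 2.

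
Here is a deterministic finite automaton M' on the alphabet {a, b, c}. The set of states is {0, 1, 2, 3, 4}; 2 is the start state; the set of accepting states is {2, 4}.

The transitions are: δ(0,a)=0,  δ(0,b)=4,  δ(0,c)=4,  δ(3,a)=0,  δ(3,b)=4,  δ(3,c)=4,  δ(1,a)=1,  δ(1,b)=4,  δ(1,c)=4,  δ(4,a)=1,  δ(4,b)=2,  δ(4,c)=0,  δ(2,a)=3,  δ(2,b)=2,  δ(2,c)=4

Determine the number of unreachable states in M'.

0

Every one of the 5 states is reachable from 2.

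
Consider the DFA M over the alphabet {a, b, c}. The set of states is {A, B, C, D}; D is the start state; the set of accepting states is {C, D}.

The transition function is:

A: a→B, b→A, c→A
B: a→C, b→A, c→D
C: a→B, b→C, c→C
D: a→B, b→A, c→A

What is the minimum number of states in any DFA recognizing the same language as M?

Every state is reachable, so we keep all 4.
Start with accepting vs non-accepting: {C,D} | {A,B}.
On input b, block {C,D} splits into {C} and {D}.
Split {A,B} by δ(·,a) → {A} and {B}.
Stable partition: {C} | {A} | {D} | {B} — 4 equivalence classes.

4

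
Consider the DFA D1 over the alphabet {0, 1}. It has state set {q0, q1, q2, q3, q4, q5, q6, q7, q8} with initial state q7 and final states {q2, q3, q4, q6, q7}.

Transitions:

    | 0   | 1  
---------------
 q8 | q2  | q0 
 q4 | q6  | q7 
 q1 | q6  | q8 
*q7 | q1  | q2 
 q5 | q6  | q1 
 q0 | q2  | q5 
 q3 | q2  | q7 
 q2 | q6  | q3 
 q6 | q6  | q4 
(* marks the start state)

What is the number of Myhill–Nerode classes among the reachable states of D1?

All states are reachable from the start state.
Start with accepting vs non-accepting: {q2,q3,q4,q6,q7} | {q0,q1,q5,q8}.
Refine {q2,q3,q4,q6,q7} on symbol 0: members go to different blocks, giving {q2,q3,q4,q6} and {q7}.
Split {q2,q3,q4,q6} by δ(·,1) → {q2,q6} and {q3,q4}.
No further refinement is possible. Final partition (4 blocks): {q2,q6} | {q0,q1,q5,q8} | {q7} | {q3,q4}.

4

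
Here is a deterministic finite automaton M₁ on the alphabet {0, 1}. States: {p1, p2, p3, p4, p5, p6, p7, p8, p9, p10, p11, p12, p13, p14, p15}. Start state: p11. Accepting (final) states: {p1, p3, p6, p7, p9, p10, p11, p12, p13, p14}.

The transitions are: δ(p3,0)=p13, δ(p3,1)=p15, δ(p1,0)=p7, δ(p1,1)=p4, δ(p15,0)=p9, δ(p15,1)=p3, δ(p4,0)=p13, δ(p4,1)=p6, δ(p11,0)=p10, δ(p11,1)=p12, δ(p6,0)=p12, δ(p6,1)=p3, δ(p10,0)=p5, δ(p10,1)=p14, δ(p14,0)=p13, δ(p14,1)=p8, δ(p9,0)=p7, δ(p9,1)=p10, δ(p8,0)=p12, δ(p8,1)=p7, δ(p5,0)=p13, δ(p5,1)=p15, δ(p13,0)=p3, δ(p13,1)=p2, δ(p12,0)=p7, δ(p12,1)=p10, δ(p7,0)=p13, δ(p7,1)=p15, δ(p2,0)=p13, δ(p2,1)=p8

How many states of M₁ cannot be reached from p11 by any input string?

Starting at p11 and following transitions, the reachable set is {p2, p3, p5, p7, p8, p9, p10, p11, p12, p13, p14, p15}. That leaves p1, p4, p6 unreachable — 3 in total.

3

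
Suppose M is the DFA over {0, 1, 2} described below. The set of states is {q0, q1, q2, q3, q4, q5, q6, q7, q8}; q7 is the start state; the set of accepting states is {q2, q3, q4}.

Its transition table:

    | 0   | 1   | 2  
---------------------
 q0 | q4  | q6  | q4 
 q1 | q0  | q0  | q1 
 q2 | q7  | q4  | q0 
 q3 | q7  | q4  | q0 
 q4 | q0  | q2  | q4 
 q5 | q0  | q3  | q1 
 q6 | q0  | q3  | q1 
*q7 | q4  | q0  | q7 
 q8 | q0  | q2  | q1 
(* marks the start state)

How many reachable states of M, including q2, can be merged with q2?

Reachable states from the start: {q0,q1,q2,q3,q4,q6,q7}. Unreachable: {q5,q8} — drop them.
P0 = {q2,q3,q4} | {q0,q1,q6,q7}.
Refine {q2,q3,q4} on symbol 2: members go to different blocks, giving {q2,q3} and {q4}.
Split {q0,q1,q6,q7} by δ(·,0) → {q0,q7} and {q1,q6}.
Split {q0,q7} by δ(·,1) → {q0} and {q7}.
Refine {q1,q6} on symbol 1: members go to different blocks, giving {q1} and {q6}.
The partition is now stable with 6 blocks: {q2,q3} | {q0} | {q4} | {q1} | {q7} | {q6}.
State q2 belongs to the block {q2,q3}, which has 2 states.

2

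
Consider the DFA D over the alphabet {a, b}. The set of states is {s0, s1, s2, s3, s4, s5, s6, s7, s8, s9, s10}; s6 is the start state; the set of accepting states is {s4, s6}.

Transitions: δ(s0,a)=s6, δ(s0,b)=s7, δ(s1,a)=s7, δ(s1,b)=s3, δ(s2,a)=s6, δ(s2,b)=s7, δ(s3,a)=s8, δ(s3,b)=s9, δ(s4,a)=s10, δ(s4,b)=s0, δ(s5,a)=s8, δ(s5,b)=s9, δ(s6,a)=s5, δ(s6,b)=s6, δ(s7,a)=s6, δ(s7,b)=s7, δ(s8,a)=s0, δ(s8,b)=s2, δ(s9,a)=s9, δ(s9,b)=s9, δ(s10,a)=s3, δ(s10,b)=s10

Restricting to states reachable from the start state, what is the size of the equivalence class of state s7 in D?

3

States {s1,s3,s4,s10} cannot be reached from the start state, so discard them.
P0 = {s6} | {s0,s2,s5,s7,s8,s9}.
On input a, block {s0,s2,s5,s7,s8,s9} splits into {s0,s2,s7} and {s5,s8,s9}.
Refine {s5,s8,s9} on symbol a: members go to different blocks, giving {s5,s9} and {s8}.
Refine {s5,s9} on symbol a: members go to different blocks, giving {s5} and {s9}.
Stable partition: {s6} | {s0,s2,s7} | {s5} | {s8} | {s9} — 5 equivalence classes.
State s7 belongs to the block {s0,s2,s7}, which has 3 states.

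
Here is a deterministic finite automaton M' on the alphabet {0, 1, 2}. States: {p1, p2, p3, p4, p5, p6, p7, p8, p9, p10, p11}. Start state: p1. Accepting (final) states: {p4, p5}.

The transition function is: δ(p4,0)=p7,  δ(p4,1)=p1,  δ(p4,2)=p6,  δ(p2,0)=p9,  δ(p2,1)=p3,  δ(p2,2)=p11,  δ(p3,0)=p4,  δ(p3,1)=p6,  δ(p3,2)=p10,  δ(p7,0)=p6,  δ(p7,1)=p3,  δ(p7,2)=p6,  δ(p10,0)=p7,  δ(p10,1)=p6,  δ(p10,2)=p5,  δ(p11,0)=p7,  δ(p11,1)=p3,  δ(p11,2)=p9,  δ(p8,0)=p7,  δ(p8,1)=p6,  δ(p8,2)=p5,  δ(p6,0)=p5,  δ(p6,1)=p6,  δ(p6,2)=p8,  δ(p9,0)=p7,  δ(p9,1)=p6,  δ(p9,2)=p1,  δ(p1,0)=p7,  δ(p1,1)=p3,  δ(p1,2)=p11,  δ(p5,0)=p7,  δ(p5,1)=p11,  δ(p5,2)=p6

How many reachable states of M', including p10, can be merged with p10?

2

States {p2} cannot be reached from the start state, so discard them.
P0 = {p4,p5} | {p1,p3,p6,p7,p8,p9,p10,p11}.
Split {p1,p3,p6,p7,p8,p9,p10,p11} by δ(·,0) → {p1,p7,p8,p9,p10,p11} and {p3,p6}.
On input 0, block {p1,p7,p8,p9,p10,p11} splits into {p1,p8,p9,p10,p11} and {p7}.
Split {p1,p8,p9,p10,p11} by δ(·,2) → {p1,p9,p11} and {p8,p10}.
Stable partition: {p4,p5} | {p1,p9,p11} | {p3,p6} | {p7} | {p8,p10} — 5 equivalence classes.
State p10 belongs to the block {p8,p10}, which has 2 states.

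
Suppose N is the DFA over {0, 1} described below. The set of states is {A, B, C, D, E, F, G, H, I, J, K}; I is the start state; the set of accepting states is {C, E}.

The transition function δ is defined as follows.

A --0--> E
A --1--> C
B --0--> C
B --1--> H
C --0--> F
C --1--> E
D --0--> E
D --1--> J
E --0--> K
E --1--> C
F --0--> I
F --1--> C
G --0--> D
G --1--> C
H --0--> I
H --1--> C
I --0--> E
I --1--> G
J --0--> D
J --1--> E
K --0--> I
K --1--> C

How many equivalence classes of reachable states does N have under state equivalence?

3

Reachable states from the start: {C,D,E,F,G,I,J,K}. Unreachable: {A,B,H} — drop them.
Start with accepting vs non-accepting: {C,E} | {D,F,G,I,J,K}.
Refine {D,F,G,I,J,K} on symbol 0: members go to different blocks, giving {F,G,J,K} and {D,I}.
No further refinement is possible. Final partition (3 blocks): {C,E} | {F,G,J,K} | {D,I}.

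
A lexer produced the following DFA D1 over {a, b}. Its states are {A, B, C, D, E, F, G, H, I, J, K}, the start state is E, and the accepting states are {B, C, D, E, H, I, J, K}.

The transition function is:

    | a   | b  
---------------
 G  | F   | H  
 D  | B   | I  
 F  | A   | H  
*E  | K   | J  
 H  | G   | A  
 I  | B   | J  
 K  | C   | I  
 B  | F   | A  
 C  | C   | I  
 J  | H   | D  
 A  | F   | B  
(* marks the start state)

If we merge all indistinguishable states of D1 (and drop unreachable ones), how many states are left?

Every state is reachable, so we keep all 11.
Start with accepting vs non-accepting: {B,C,D,E,H,I,J,K} | {A,F,G}.
On input a, block {B,C,D,E,H,I,J,K} splits into {C,D,E,I,J,K} and {B,H}.
Refine {C,D,E,I,J,K} on symbol a: members go to different blocks, giving {C,E,K} and {D,I,J}.
The partition is now stable with 4 blocks: {C,E,K} | {A,F,G} | {B,H} | {D,I,J}.

4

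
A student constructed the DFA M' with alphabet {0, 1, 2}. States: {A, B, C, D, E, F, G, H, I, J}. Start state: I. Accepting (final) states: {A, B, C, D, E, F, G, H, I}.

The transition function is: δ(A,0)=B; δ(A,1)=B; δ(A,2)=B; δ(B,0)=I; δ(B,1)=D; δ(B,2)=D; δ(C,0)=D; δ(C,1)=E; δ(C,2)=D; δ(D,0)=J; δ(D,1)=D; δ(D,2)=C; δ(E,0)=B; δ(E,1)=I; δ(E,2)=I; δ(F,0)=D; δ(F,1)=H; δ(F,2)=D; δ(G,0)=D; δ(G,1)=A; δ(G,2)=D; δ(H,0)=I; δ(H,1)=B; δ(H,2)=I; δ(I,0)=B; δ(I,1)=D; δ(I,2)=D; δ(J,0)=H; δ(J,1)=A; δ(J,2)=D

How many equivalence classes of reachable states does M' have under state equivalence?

5

First remove the unreachable states {F,G}; 8 states remain.
P0 = {A,B,C,D,E,H,I} | {J}.
Refine {A,B,C,D,E,H,I} on symbol 0: members go to different blocks, giving {A,B,C,E,H,I} and {D}.
Refine {A,B,C,E,H,I} on symbol 0: members go to different blocks, giving {A,B,E,H,I} and {C}.
On input 1, block {A,B,E,H,I} splits into {A,E,H} and {B,I}.
The partition is now stable with 5 blocks: {A,E,H} | {J} | {D} | {C} | {B,I}.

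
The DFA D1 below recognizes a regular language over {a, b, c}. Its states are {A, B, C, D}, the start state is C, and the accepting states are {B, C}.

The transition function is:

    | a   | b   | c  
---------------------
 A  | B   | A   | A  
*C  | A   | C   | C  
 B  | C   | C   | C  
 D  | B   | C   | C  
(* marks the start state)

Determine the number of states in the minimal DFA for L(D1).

States {D} cannot be reached from the start state, so discard them.
P0 = {B,C} | {A}.
Refine {B,C} on symbol a: members go to different blocks, giving {B} and {C}.
No further refinement is possible. Final partition (3 blocks): {B} | {A} | {C}.

3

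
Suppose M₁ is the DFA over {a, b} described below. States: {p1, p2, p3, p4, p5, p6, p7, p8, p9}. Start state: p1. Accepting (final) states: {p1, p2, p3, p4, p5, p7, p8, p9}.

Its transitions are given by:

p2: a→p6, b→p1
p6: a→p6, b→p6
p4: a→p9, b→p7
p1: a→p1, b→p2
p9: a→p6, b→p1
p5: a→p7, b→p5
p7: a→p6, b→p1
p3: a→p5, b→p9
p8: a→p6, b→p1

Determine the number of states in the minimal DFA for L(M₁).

3

States {p3,p4,p5,p7,p8,p9} cannot be reached from the start state, so discard them.
Initial partition by acceptance: {p1,p2} | {p6}.
Refine {p1,p2} on symbol a: members go to different blocks, giving {p1} and {p2}.
No further refinement is possible. Final partition (3 blocks): {p1} | {p6} | {p2}.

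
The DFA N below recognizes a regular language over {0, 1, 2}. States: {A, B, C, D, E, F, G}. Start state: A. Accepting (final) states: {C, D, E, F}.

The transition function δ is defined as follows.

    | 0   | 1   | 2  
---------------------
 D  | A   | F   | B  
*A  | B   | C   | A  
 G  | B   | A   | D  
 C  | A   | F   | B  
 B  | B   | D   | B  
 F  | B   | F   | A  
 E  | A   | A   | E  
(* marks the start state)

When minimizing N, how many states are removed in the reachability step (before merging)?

2

No path from A leads to E, G; the other 5 states are all reachable.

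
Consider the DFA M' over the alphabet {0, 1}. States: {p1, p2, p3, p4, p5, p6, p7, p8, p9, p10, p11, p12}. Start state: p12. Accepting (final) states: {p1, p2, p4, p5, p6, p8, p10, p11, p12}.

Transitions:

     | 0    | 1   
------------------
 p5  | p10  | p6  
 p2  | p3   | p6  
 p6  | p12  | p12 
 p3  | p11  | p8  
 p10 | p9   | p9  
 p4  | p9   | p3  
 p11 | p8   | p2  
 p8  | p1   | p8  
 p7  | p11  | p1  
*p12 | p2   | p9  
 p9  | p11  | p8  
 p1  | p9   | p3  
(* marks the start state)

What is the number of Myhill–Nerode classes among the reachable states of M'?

States {p4,p5,p7,p10} cannot be reached from the start state, so discard them.
Initial partition by acceptance: {p1,p2,p6,p8,p11,p12} | {p3,p9}.
Split {p1,p2,p6,p8,p11,p12} by δ(·,0) → {p6,p8,p11,p12} and {p1,p2}.
Refine {p6,p8,p11,p12} on symbol 0: members go to different blocks, giving {p6,p11} and {p8,p12}.
Refine {p6,p11} on symbol 1: members go to different blocks, giving {p6} and {p11}.
Split {p1,p2} by δ(·,1) → {p1} and {p2}.
On input 0, block {p8,p12} splits into {p8} and {p12}.
Stable partition: {p6} | {p3,p9} | {p1} | {p8} | {p11} | {p2} | {p12} — 7 equivalence classes.

7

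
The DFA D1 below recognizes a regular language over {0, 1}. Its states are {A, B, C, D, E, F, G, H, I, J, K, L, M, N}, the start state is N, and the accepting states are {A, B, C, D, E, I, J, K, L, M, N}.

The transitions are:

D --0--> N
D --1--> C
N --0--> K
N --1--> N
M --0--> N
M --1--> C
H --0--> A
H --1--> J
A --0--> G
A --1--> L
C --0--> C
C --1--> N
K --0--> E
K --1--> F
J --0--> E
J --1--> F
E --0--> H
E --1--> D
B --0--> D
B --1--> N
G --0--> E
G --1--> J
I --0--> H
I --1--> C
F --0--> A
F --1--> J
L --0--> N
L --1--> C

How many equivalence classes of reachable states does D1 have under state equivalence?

6

First remove the unreachable states {B,I,M}; 11 states remain.
Start with accepting vs non-accepting: {A,C,D,E,J,K,L,N} | {F,G,H}.
Refine {A,C,D,E,J,K,L,N} on symbol 0: members go to different blocks, giving {C,D,J,K,L,N} and {A,E}.
Split {C,D,J,K,L,N} by δ(·,0) → {C,D,L,N} and {J,K}.
On input 0, block {C,D,L,N} splits into {C,D,L} and {N}.
Split {C,D,L} by δ(·,0) → {D,L} and {C}.
Stable partition: {D,L} | {F,G,H} | {A,E} | {J,K} | {N} | {C} — 6 equivalence classes.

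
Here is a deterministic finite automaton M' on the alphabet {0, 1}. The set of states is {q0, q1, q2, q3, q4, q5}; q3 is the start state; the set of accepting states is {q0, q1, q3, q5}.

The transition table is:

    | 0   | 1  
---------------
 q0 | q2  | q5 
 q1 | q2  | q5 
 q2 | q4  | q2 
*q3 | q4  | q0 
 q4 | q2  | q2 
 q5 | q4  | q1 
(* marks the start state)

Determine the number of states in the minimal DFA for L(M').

2

Every state is reachable, so we keep all 6.
Initial partition by acceptance: {q0,q1,q3,q5} | {q2,q4}.
The partition is now stable with 2 blocks: {q0,q1,q3,q5} | {q2,q4}.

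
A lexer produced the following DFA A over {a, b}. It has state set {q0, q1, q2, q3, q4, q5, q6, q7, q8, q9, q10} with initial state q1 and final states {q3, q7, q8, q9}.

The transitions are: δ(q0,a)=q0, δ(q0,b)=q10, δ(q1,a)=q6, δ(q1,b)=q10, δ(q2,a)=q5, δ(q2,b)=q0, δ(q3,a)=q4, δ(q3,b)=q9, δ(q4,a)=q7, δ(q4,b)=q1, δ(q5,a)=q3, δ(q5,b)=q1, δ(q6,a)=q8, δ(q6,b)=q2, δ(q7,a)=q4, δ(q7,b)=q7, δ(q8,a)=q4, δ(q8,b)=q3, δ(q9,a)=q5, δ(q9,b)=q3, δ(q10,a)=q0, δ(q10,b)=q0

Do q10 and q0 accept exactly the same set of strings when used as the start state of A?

Yes

All states are reachable from the start state.
P0 = {q3,q7,q8,q9} | {q0,q1,q2,q4,q5,q6,q10}.
Refine {q0,q1,q2,q4,q5,q6,q10} on symbol a: members go to different blocks, giving {q0,q1,q2,q10} and {q4,q5,q6}.
Split {q0,q1,q2,q10} by δ(·,a) → {q0,q10} and {q1,q2}.
No further refinement is possible. Final partition (4 blocks): {q3,q7,q8,q9} | {q0,q10} | {q4,q5,q6} | {q1,q2}.
q10 and q0 lie in the same block of the stable partition, so they are equivalent — no string distinguishes them.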